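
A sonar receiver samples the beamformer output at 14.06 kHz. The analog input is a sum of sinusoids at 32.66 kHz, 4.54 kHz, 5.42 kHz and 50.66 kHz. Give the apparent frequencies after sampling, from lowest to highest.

4.54 kHz, 5.42 kHz, 5.58 kHz

fs/2 = 7.03 kHz.
32.66 kHz mod fs = 4.54 kHz.
4.54 kHz ≤ fs/2 = 7.03 kHz, appears at 4.54 kHz.
4.54 kHz ≤ fs/2 = 7.03 kHz, passes unchanged.
5.42 kHz ≤ fs/2 = 7.03 kHz, passes unchanged.
50.66 kHz mod fs = 8.48 kHz.
8.48 kHz > fs/2 = 7.03 kHz, folds to fs − 8.48 kHz = 5.58 kHz.
Distinct values: {4.54 kHz, 5.42 kHz, 5.58 kHz}.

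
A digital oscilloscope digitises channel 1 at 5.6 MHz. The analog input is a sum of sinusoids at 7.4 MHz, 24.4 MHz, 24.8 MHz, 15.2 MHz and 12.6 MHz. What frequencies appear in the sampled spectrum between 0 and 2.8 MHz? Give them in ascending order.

1.4 MHz, 1.6 MHz, 1.8 MHz, 2 MHz, 2.4 MHz

fs/2 = 2.8 MHz.
7.4 MHz mod fs = 1.8 MHz.
1.8 MHz ≤ fs/2 = 2.8 MHz, appears at 1.8 MHz.
24.4 MHz mod fs = 2 MHz.
2 MHz ≤ fs/2 = 2.8 MHz, appears at 2 MHz.
24.8 MHz mod fs = 2.4 MHz.
2.4 MHz ≤ fs/2 = 2.8 MHz, appears at 2.4 MHz.
15.2 MHz mod fs = 4 MHz.
4 MHz > fs/2 = 2.8 MHz, folds to fs − 4 MHz = 1.6 MHz.
12.6 MHz mod fs = 1.4 MHz.
1.4 MHz ≤ fs/2 = 2.8 MHz, appears at 1.4 MHz.
Distinct values: {1.4 MHz, 1.6 MHz, 1.8 MHz, 2 MHz, 2.4 MHz}.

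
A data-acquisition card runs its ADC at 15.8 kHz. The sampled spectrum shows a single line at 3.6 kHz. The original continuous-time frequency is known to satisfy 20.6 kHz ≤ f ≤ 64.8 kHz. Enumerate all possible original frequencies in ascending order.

28 kHz, 35.2 kHz, 43.8 kHz, 51 kHz, 59.6 kHz

Frequencies that alias to 3.6 kHz are k·fs ± 3.6 kHz for integer k ≥ 0.
k=0: 3.6 kHz.
k=1: 12.2 kHz, 19.4 kHz.
k=2: 28 kHz, 35.2 kHz.
k=3: 43.8 kHz, 51 kHz.
k=4: 59.6 kHz, 66.8 kHz.
k=5: 75.4 kHz, 82.6 kHz.
Within [20.6 kHz, 64.8 kHz]: 28 kHz, 35.2 kHz, 43.8 kHz, 51 kHz, 59.6 kHz.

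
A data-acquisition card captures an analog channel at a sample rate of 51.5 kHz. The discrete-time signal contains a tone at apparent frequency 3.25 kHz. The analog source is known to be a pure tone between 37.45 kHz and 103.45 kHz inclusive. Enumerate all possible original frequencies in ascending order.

Frequencies that alias to 3.25 kHz are k·fs ± 3.25 kHz for integer k ≥ 0.
k=0: 3.25 kHz.
k=1: 48.25 kHz, 54.75 kHz.
k=2: 99.75 kHz, 106.25 kHz.
k=3: 151.25 kHz, 157.75 kHz.
Within [37.45 kHz, 103.45 kHz]: 48.25 kHz, 54.75 kHz, 99.75 kHz.

48.25 kHz, 54.75 kHz, 99.75 kHz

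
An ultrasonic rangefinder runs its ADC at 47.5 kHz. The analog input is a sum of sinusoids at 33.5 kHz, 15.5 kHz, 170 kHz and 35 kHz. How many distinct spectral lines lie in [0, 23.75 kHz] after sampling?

fs/2 = 23.75 kHz.
33.5 kHz > fs/2 = 23.75 kHz, folds to fs − 33.5 kHz = 14 kHz.
15.5 kHz ≤ fs/2 = 23.75 kHz, passes unchanged.
170 kHz mod fs = 27.5 kHz.
27.5 kHz > fs/2 = 23.75 kHz, folds to fs − 27.5 kHz = 20 kHz.
35 kHz > fs/2 = 23.75 kHz, folds to fs − 35 kHz = 12.5 kHz.
Distinct values: {12.5 kHz, 14 kHz, 15.5 kHz, 20 kHz} → 4.

4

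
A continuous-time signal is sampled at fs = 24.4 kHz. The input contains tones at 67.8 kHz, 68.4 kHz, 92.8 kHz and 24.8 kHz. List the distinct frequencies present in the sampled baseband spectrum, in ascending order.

fs/2 = 12.2 kHz.
67.8 kHz mod fs = 19 kHz.
19 kHz > fs/2 = 12.2 kHz, folds to fs − 19 kHz = 5.4 kHz.
68.4 kHz mod fs = 19.6 kHz.
19.6 kHz > fs/2 = 12.2 kHz, folds to fs − 19.6 kHz = 4.8 kHz.
92.8 kHz mod fs = 19.6 kHz.
19.6 kHz > fs/2 = 12.2 kHz, folds to fs − 19.6 kHz = 4.8 kHz.
24.8 kHz mod fs = 0.4 kHz.
0.4 kHz ≤ fs/2 = 12.2 kHz, appears at 0.4 kHz.
Distinct values: {0.4 kHz, 4.8 kHz, 5.4 kHz}.

0.4 kHz, 4.8 kHz, 5.4 kHz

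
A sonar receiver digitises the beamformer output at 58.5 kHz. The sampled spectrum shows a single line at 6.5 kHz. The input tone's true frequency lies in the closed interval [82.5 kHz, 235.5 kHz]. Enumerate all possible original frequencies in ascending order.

Frequencies that alias to 6.5 kHz are k·fs ± 6.5 kHz for integer k ≥ 0.
k=0: 6.5 kHz.
k=1: 52 kHz, 65 kHz.
k=2: 110.5 kHz, 123.5 kHz.
k=3: 169 kHz, 182 kHz.
k=4: 227.5 kHz, 240.5 kHz.
k=5: 286 kHz, 299 kHz.
Within [82.5 kHz, 235.5 kHz]: 110.5 kHz, 123.5 kHz, 169 kHz, 182 kHz, 227.5 kHz.

110.5 kHz, 123.5 kHz, 169 kHz, 182 kHz, 227.5 kHz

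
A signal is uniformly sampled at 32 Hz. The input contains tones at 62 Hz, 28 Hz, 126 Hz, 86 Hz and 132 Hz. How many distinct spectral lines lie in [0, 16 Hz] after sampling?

3

fs/2 = 16 Hz.
62 Hz mod fs = 30 Hz.
30 Hz > fs/2 = 16 Hz, folds to fs − 30 Hz = 2 Hz.
28 Hz > fs/2 = 16 Hz, folds to fs − 28 Hz = 4 Hz.
126 Hz mod fs = 30 Hz.
30 Hz > fs/2 = 16 Hz, folds to fs − 30 Hz = 2 Hz.
86 Hz mod fs = 22 Hz.
22 Hz > fs/2 = 16 Hz, folds to fs − 22 Hz = 10 Hz.
132 Hz mod fs = 4 Hz.
4 Hz ≤ fs/2 = 16 Hz, appears at 4 Hz.
Distinct values: {2 Hz, 4 Hz, 10 Hz} → 3.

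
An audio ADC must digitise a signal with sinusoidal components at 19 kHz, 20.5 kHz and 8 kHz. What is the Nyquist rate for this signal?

Highest-frequency component: 20.5 kHz.
Nyquist rate = 2 × 20.5 kHz = 41 kHz.

41 kHz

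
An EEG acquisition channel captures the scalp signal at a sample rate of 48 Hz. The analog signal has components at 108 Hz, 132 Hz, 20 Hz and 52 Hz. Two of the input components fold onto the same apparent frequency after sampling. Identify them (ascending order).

108 Hz, 132 Hz

fs/2 = 24 Hz.
108 Hz mod fs = 12 Hz.
12 Hz ≤ fs/2 = 24 Hz, appears at 12 Hz.
132 Hz mod fs = 36 Hz.
36 Hz > fs/2 = 24 Hz, folds to fs − 36 Hz = 12 Hz.
20 Hz ≤ fs/2 = 24 Hz, passes unchanged.
52 Hz mod fs = 4 Hz.
4 Hz ≤ fs/2 = 24 Hz, appears at 4 Hz.
108 Hz and 132 Hz both map to 12 Hz.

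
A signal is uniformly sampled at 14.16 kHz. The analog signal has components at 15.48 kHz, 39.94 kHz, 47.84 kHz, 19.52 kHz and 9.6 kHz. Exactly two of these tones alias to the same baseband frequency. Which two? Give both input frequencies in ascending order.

fs/2 = 7.08 kHz.
15.48 kHz mod fs = 1.32 kHz.
1.32 kHz ≤ fs/2 = 7.08 kHz, appears at 1.32 kHz.
39.94 kHz mod fs = 11.62 kHz.
11.62 kHz > fs/2 = 7.08 kHz, folds to fs − 11.62 kHz = 2.54 kHz.
47.84 kHz mod fs = 5.36 kHz.
5.36 kHz ≤ fs/2 = 7.08 kHz, appears at 5.36 kHz.
19.52 kHz mod fs = 5.36 kHz.
5.36 kHz ≤ fs/2 = 7.08 kHz, appears at 5.36 kHz.
9.6 kHz > fs/2 = 7.08 kHz, folds to fs − 9.6 kHz = 4.56 kHz.
19.52 kHz and 47.84 kHz both map to 5.36 kHz.

19.52 kHz, 47.84 kHz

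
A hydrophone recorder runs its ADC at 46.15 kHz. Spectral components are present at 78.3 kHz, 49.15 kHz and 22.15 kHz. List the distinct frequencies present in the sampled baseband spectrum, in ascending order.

fs/2 = 23.075 kHz.
78.3 kHz mod fs = 32.15 kHz.
32.15 kHz > fs/2 = 23.075 kHz, folds to fs − 32.15 kHz = 14 kHz.
49.15 kHz mod fs = 3 kHz.
3 kHz ≤ fs/2 = 23.075 kHz, appears at 3 kHz.
22.15 kHz ≤ fs/2 = 23.075 kHz, passes unchanged.
Distinct values: {3 kHz, 14 kHz, 22.15 kHz}.

3 kHz, 14 kHz, 22.15 kHz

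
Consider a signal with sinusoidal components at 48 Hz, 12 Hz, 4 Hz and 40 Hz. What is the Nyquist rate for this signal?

Highest-frequency component: 48 Hz.
Nyquist rate = 2 × 48 Hz = 96 Hz.

96 Hz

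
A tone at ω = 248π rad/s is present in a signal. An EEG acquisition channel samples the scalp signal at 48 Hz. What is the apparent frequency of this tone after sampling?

ω = 248π rad/s → f = ω/(2π) = 124 Hz.
124 Hz mod fs = 28 Hz.
28 Hz > fs/2 = 24 Hz, folds to fs − 28 Hz = 20 Hz.

20 Hz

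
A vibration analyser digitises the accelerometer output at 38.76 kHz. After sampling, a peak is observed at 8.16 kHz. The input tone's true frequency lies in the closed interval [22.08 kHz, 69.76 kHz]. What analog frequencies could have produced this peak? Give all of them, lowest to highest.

Frequencies that alias to 8.16 kHz are k·fs ± 8.16 kHz for integer k ≥ 0.
k=0: 8.16 kHz.
k=1: 30.6 kHz, 46.92 kHz.
k=2: 69.36 kHz, 85.68 kHz.
k=3: 108.12 kHz, 124.44 kHz.
Within [22.08 kHz, 69.76 kHz]: 30.6 kHz, 46.92 kHz, 69.36 kHz.

30.6 kHz, 46.92 kHz, 69.36 kHz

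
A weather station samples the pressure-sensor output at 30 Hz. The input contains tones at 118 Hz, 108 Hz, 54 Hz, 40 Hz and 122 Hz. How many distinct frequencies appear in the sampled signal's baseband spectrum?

4

fs/2 = 15 Hz.
118 Hz mod fs = 28 Hz.
28 Hz > fs/2 = 15 Hz, folds to fs − 28 Hz = 2 Hz.
108 Hz mod fs = 18 Hz.
18 Hz > fs/2 = 15 Hz, folds to fs − 18 Hz = 12 Hz.
54 Hz mod fs = 24 Hz.
24 Hz > fs/2 = 15 Hz, folds to fs − 24 Hz = 6 Hz.
40 Hz mod fs = 10 Hz.
10 Hz ≤ fs/2 = 15 Hz, appears at 10 Hz.
122 Hz mod fs = 2 Hz.
2 Hz ≤ fs/2 = 15 Hz, appears at 2 Hz.
Distinct values: {2 Hz, 6 Hz, 10 Hz, 12 Hz} → 4.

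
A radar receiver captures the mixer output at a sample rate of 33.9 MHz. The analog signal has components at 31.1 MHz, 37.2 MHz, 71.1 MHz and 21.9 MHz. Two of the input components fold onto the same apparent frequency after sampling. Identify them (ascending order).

fs/2 = 16.95 MHz.
31.1 MHz > fs/2 = 16.95 MHz, folds to fs − 31.1 MHz = 2.8 MHz.
37.2 MHz mod fs = 3.3 MHz.
3.3 MHz ≤ fs/2 = 16.95 MHz, appears at 3.3 MHz.
71.1 MHz mod fs = 3.3 MHz.
3.3 MHz ≤ fs/2 = 16.95 MHz, appears at 3.3 MHz.
21.9 MHz > fs/2 = 16.95 MHz, folds to fs − 21.9 MHz = 12 MHz.
37.2 MHz and 71.1 MHz both map to 3.3 MHz.

37.2 MHz, 71.1 MHz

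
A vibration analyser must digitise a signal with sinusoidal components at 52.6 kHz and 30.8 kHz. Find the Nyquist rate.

105.2 kHz

Highest-frequency component: 52.6 kHz.
Nyquist rate = 2 × 52.6 kHz = 105.2 kHz.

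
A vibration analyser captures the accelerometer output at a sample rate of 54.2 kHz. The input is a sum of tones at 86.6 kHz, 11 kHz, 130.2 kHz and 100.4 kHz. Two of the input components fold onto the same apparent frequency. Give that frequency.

fs/2 = 27.1 kHz.
86.6 kHz mod fs = 32.4 kHz.
32.4 kHz > fs/2 = 27.1 kHz, folds to fs − 32.4 kHz = 21.8 kHz.
11 kHz ≤ fs/2 = 27.1 kHz, passes unchanged.
130.2 kHz mod fs = 21.8 kHz.
21.8 kHz ≤ fs/2 = 27.1 kHz, appears at 21.8 kHz.
100.4 kHz mod fs = 46.2 kHz.
46.2 kHz > fs/2 = 27.1 kHz, folds to fs − 46.2 kHz = 8 kHz.
86.6 kHz and 130.2 kHz both map to 21.8 kHz.

21.8 kHz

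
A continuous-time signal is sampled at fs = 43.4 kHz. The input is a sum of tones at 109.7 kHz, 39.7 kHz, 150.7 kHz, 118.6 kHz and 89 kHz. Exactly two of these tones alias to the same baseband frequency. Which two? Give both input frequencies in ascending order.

109.7 kHz, 150.7 kHz

fs/2 = 21.7 kHz.
109.7 kHz mod fs = 22.9 kHz.
22.9 kHz > fs/2 = 21.7 kHz, folds to fs − 22.9 kHz = 20.5 kHz.
39.7 kHz > fs/2 = 21.7 kHz, folds to fs − 39.7 kHz = 3.7 kHz.
150.7 kHz mod fs = 20.5 kHz.
20.5 kHz ≤ fs/2 = 21.7 kHz, appears at 20.5 kHz.
118.6 kHz mod fs = 31.8 kHz.
31.8 kHz > fs/2 = 21.7 kHz, folds to fs − 31.8 kHz = 11.6 kHz.
89 kHz mod fs = 2.2 kHz.
2.2 kHz ≤ fs/2 = 21.7 kHz, appears at 2.2 kHz.
109.7 kHz and 150.7 kHz both map to 20.5 kHz.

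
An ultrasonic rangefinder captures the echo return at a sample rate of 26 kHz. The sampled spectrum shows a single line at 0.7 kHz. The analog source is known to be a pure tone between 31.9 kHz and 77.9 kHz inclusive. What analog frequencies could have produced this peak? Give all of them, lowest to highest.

Frequencies that alias to 0.7 kHz are k·fs ± 0.7 kHz for integer k ≥ 0.
k=0: 0.7 kHz.
k=1: 25.3 kHz, 26.7 kHz.
k=2: 51.3 kHz, 52.7 kHz.
k=3: 77.3 kHz, 78.7 kHz.
k=4: 103.3 kHz, 104.7 kHz.
Within [31.9 kHz, 77.9 kHz]: 51.3 kHz, 52.7 kHz, 77.3 kHz.

51.3 kHz, 52.7 kHz, 77.3 kHz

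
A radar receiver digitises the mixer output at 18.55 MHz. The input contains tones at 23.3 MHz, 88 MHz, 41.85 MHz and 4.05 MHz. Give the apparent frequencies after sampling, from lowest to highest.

4.05 MHz, 4.75 MHz

fs/2 = 9.275 MHz.
23.3 MHz mod fs = 4.75 MHz.
4.75 MHz ≤ fs/2 = 9.275 MHz, appears at 4.75 MHz.
88 MHz mod fs = 13.8 MHz.
13.8 MHz > fs/2 = 9.275 MHz, folds to fs − 13.8 MHz = 4.75 MHz.
41.85 MHz mod fs = 4.75 MHz.
4.75 MHz ≤ fs/2 = 9.275 MHz, appears at 4.75 MHz.
4.05 MHz ≤ fs/2 = 9.275 MHz, passes unchanged.
Distinct values: {4.05 MHz, 4.75 MHz}.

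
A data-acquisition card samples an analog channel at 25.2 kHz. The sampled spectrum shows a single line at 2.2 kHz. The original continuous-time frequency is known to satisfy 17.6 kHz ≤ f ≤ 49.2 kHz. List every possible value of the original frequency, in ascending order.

Frequencies that alias to 2.2 kHz are k·fs ± 2.2 kHz for integer k ≥ 0.
k=0: 2.2 kHz.
k=1: 23 kHz, 27.4 kHz.
k=2: 48.2 kHz, 52.6 kHz.
k=3: 73.4 kHz, 77.8 kHz.
Within [17.6 kHz, 49.2 kHz]: 23 kHz, 27.4 kHz, 48.2 kHz.

23 kHz, 27.4 kHz, 48.2 kHz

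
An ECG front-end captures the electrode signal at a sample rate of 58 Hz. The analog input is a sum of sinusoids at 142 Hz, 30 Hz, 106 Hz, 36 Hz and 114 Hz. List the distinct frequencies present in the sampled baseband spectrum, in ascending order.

fs/2 = 29 Hz.
142 Hz mod fs = 26 Hz.
26 Hz ≤ fs/2 = 29 Hz, appears at 26 Hz.
30 Hz > fs/2 = 29 Hz, folds to fs − 30 Hz = 28 Hz.
106 Hz mod fs = 48 Hz.
48 Hz > fs/2 = 29 Hz, folds to fs − 48 Hz = 10 Hz.
36 Hz > fs/2 = 29 Hz, folds to fs − 36 Hz = 22 Hz.
114 Hz mod fs = 56 Hz.
56 Hz > fs/2 = 29 Hz, folds to fs − 56 Hz = 2 Hz.
Distinct values: {2 Hz, 10 Hz, 22 Hz, 26 Hz, 28 Hz}.

2 Hz, 10 Hz, 22 Hz, 26 Hz, 28 Hz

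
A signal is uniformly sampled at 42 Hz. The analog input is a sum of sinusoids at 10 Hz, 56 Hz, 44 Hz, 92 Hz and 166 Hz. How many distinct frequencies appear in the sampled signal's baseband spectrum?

4

fs/2 = 21 Hz.
10 Hz ≤ fs/2 = 21 Hz, passes unchanged.
56 Hz mod fs = 14 Hz.
14 Hz ≤ fs/2 = 21 Hz, appears at 14 Hz.
44 Hz mod fs = 2 Hz.
2 Hz ≤ fs/2 = 21 Hz, appears at 2 Hz.
92 Hz mod fs = 8 Hz.
8 Hz ≤ fs/2 = 21 Hz, appears at 8 Hz.
166 Hz mod fs = 40 Hz.
40 Hz > fs/2 = 21 Hz, folds to fs − 40 Hz = 2 Hz.
Distinct values: {2 Hz, 8 Hz, 10 Hz, 14 Hz} → 4.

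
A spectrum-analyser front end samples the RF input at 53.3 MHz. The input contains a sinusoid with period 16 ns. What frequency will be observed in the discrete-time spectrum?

9.2 MHz

T = 16 ns → f = 1/T = 62.5 MHz.
62.5 MHz mod fs = 9.2 MHz.
9.2 MHz ≤ fs/2 = 26.65 MHz, appears at 9.2 MHz.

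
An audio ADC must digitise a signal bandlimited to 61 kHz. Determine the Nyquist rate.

122 kHz

Nyquist rate = 2 × 61 kHz = 122 kHz.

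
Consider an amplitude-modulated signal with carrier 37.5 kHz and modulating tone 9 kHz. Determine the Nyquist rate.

93 kHz

AM sidebands sit at fc ± fm = 28.5 kHz and 46.5 kHz.
Highest-frequency component: 46.5 kHz.
Nyquist rate = 2 × 46.5 kHz = 93 kHz.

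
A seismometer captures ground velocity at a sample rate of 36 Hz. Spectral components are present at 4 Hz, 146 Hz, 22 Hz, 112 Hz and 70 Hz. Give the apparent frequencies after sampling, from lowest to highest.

2 Hz, 4 Hz, 14 Hz

fs/2 = 18 Hz.
4 Hz ≤ fs/2 = 18 Hz, passes unchanged.
146 Hz mod fs = 2 Hz.
2 Hz ≤ fs/2 = 18 Hz, appears at 2 Hz.
22 Hz > fs/2 = 18 Hz, folds to fs − 22 Hz = 14 Hz.
112 Hz mod fs = 4 Hz.
4 Hz ≤ fs/2 = 18 Hz, appears at 4 Hz.
70 Hz mod fs = 34 Hz.
34 Hz > fs/2 = 18 Hz, folds to fs − 34 Hz = 2 Hz.
Distinct values: {2 Hz, 4 Hz, 14 Hz}.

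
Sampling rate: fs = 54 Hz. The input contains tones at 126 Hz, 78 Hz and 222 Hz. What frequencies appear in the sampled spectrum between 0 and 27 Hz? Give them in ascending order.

6 Hz, 18 Hz, 24 Hz

fs/2 = 27 Hz.
126 Hz mod fs = 18 Hz.
18 Hz ≤ fs/2 = 27 Hz, appears at 18 Hz.
78 Hz mod fs = 24 Hz.
24 Hz ≤ fs/2 = 27 Hz, appears at 24 Hz.
222 Hz mod fs = 6 Hz.
6 Hz ≤ fs/2 = 27 Hz, appears at 6 Hz.
Distinct values: {6 Hz, 18 Hz, 24 Hz}.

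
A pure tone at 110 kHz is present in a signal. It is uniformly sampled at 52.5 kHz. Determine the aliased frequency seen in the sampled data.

5 kHz

110 kHz mod fs = 5 kHz.
5 kHz ≤ fs/2 = 26.25 kHz, appears at 5 kHz.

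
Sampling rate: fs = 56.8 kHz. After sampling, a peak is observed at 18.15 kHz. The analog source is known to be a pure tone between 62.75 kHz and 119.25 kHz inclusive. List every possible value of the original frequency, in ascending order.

74.95 kHz, 95.45 kHz

Frequencies that alias to 18.15 kHz are k·fs ± 18.15 kHz for integer k ≥ 0.
k=0: 18.15 kHz.
k=1: 38.65 kHz, 74.95 kHz.
k=2: 95.45 kHz, 131.75 kHz.
k=3: 152.25 kHz, 188.55 kHz.
Within [62.75 kHz, 119.25 kHz]: 74.95 kHz, 95.45 kHz.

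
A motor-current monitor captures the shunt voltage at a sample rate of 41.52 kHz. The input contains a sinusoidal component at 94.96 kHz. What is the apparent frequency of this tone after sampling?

11.92 kHz

94.96 kHz mod fs = 11.92 kHz.
11.92 kHz ≤ fs/2 = 20.76 kHz, appears at 11.92 kHz.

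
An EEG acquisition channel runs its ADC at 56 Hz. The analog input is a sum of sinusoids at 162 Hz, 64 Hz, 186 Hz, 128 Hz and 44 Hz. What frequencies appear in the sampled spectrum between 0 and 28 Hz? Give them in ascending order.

6 Hz, 8 Hz, 12 Hz, 16 Hz, 18 Hz

fs/2 = 28 Hz.
162 Hz mod fs = 50 Hz.
50 Hz > fs/2 = 28 Hz, folds to fs − 50 Hz = 6 Hz.
64 Hz mod fs = 8 Hz.
8 Hz ≤ fs/2 = 28 Hz, appears at 8 Hz.
186 Hz mod fs = 18 Hz.
18 Hz ≤ fs/2 = 28 Hz, appears at 18 Hz.
128 Hz mod fs = 16 Hz.
16 Hz ≤ fs/2 = 28 Hz, appears at 16 Hz.
44 Hz > fs/2 = 28 Hz, folds to fs − 44 Hz = 12 Hz.
Distinct values: {6 Hz, 8 Hz, 12 Hz, 16 Hz, 18 Hz}.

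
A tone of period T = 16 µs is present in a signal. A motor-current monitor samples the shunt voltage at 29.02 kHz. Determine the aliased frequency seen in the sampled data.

T = 16 µs → f = 1/T = 62.5 kHz.
62.5 kHz mod fs = 4.46 kHz.
4.46 kHz ≤ fs/2 = 14.51 kHz, appears at 4.46 kHz.

4.46 kHz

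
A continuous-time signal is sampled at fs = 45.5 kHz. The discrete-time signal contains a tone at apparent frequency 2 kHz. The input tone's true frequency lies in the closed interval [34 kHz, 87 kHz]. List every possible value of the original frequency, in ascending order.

43.5 kHz, 47.5 kHz

Frequencies that alias to 2 kHz are k·fs ± 2 kHz for integer k ≥ 0.
k=0: 2 kHz.
k=1: 43.5 kHz, 47.5 kHz.
k=2: 89 kHz, 93 kHz.
Within [34 kHz, 87 kHz]: 43.5 kHz, 47.5 kHz.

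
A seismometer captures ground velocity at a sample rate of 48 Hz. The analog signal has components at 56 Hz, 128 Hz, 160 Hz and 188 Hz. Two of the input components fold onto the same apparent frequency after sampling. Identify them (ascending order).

fs/2 = 24 Hz.
56 Hz mod fs = 8 Hz.
8 Hz ≤ fs/2 = 24 Hz, appears at 8 Hz.
128 Hz mod fs = 32 Hz.
32 Hz > fs/2 = 24 Hz, folds to fs − 32 Hz = 16 Hz.
160 Hz mod fs = 16 Hz.
16 Hz ≤ fs/2 = 24 Hz, appears at 16 Hz.
188 Hz mod fs = 44 Hz.
44 Hz > fs/2 = 24 Hz, folds to fs − 44 Hz = 4 Hz.
128 Hz and 160 Hz both map to 16 Hz.

128 Hz, 160 Hz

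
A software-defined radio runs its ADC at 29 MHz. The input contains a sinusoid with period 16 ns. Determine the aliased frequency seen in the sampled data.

4.5 MHz

T = 16 ns → f = 1/T = 62.5 MHz.
62.5 MHz mod fs = 4.5 MHz.
4.5 MHz ≤ fs/2 = 14.5 MHz, appears at 4.5 MHz.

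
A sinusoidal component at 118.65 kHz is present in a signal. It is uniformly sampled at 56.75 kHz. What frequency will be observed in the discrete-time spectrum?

5.15 kHz

118.65 kHz mod fs = 5.15 kHz.
5.15 kHz ≤ fs/2 = 28.375 kHz, appears at 5.15 kHz.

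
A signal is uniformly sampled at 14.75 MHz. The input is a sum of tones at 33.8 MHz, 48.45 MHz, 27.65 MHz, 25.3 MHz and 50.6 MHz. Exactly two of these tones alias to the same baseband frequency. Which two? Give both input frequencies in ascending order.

fs/2 = 7.375 MHz.
33.8 MHz mod fs = 4.3 MHz.
4.3 MHz ≤ fs/2 = 7.375 MHz, appears at 4.3 MHz.
48.45 MHz mod fs = 4.2 MHz.
4.2 MHz ≤ fs/2 = 7.375 MHz, appears at 4.2 MHz.
27.65 MHz mod fs = 12.9 MHz.
12.9 MHz > fs/2 = 7.375 MHz, folds to fs − 12.9 MHz = 1.85 MHz.
25.3 MHz mod fs = 10.55 MHz.
10.55 MHz > fs/2 = 7.375 MHz, folds to fs − 10.55 MHz = 4.2 MHz.
50.6 MHz mod fs = 6.35 MHz.
6.35 MHz ≤ fs/2 = 7.375 MHz, appears at 6.35 MHz.
25.3 MHz and 48.45 MHz both map to 4.2 MHz.

25.3 MHz, 48.45 MHz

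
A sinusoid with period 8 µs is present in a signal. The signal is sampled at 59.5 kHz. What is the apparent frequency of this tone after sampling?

T = 8 µs → f = 1/T = 125 kHz.
125 kHz mod fs = 6 kHz.
6 kHz ≤ fs/2 = 29.75 kHz, appears at 6 kHz.

6 kHz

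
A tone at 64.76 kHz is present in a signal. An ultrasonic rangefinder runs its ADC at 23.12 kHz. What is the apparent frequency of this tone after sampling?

64.76 kHz mod fs = 18.52 kHz.
18.52 kHz > fs/2 = 11.56 kHz, folds to fs − 18.52 kHz = 4.6 kHz.

4.6 kHz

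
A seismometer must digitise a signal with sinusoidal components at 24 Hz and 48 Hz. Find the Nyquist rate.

96 Hz

Highest-frequency component: 48 Hz.
Nyquist rate = 2 × 48 Hz = 96 Hz.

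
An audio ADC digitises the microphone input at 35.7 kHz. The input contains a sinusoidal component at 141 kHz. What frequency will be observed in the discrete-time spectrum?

141 kHz mod fs = 33.9 kHz.
33.9 kHz > fs/2 = 17.85 kHz, folds to fs − 33.9 kHz = 1.8 kHz.

1.8 kHz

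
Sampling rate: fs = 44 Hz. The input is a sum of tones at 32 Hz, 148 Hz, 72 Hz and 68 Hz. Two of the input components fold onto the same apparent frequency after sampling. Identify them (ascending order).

fs/2 = 22 Hz.
32 Hz > fs/2 = 22 Hz, folds to fs − 32 Hz = 12 Hz.
148 Hz mod fs = 16 Hz.
16 Hz ≤ fs/2 = 22 Hz, appears at 16 Hz.
72 Hz mod fs = 28 Hz.
28 Hz > fs/2 = 22 Hz, folds to fs − 28 Hz = 16 Hz.
68 Hz mod fs = 24 Hz.
24 Hz > fs/2 = 22 Hz, folds to fs − 24 Hz = 20 Hz.
72 Hz and 148 Hz both map to 16 Hz.

72 Hz, 148 Hz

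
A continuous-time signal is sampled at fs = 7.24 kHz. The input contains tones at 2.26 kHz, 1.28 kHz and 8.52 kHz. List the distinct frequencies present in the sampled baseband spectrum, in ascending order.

1.28 kHz, 2.26 kHz

fs/2 = 3.62 kHz.
2.26 kHz ≤ fs/2 = 3.62 kHz, passes unchanged.
1.28 kHz ≤ fs/2 = 3.62 kHz, passes unchanged.
8.52 kHz mod fs = 1.28 kHz.
1.28 kHz ≤ fs/2 = 3.62 kHz, appears at 1.28 kHz.
Distinct values: {1.28 kHz, 2.26 kHz}.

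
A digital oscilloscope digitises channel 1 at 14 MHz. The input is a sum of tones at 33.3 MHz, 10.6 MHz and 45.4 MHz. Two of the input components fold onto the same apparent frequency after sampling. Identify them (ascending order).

fs/2 = 7 MHz.
33.3 MHz mod fs = 5.3 MHz.
5.3 MHz ≤ fs/2 = 7 MHz, appears at 5.3 MHz.
10.6 MHz > fs/2 = 7 MHz, folds to fs − 10.6 MHz = 3.4 MHz.
45.4 MHz mod fs = 3.4 MHz.
3.4 MHz ≤ fs/2 = 7 MHz, appears at 3.4 MHz.
10.6 MHz and 45.4 MHz both map to 3.4 MHz.

10.6 MHz, 45.4 MHz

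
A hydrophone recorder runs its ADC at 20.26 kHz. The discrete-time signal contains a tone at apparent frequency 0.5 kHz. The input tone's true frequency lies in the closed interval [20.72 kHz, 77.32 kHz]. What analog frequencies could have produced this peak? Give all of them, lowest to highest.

Frequencies that alias to 0.5 kHz are k·fs ± 0.5 kHz for integer k ≥ 0.
k=0: 0.5 kHz.
k=1: 19.76 kHz, 20.76 kHz.
k=2: 40.02 kHz, 41.02 kHz.
k=3: 60.28 kHz, 61.28 kHz.
k=4: 80.54 kHz, 81.54 kHz.
Within [20.72 kHz, 77.32 kHz]: 20.76 kHz, 40.02 kHz, 41.02 kHz, 60.28 kHz, 61.28 kHz.

20.76 kHz, 40.02 kHz, 41.02 kHz, 60.28 kHz, 61.28 kHz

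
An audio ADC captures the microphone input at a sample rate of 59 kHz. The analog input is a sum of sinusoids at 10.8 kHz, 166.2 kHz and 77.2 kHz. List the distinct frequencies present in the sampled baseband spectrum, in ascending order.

fs/2 = 29.5 kHz.
10.8 kHz ≤ fs/2 = 29.5 kHz, passes unchanged.
166.2 kHz mod fs = 48.2 kHz.
48.2 kHz > fs/2 = 29.5 kHz, folds to fs − 48.2 kHz = 10.8 kHz.
77.2 kHz mod fs = 18.2 kHz.
18.2 kHz ≤ fs/2 = 29.5 kHz, appears at 18.2 kHz.
Distinct values: {10.8 kHz, 18.2 kHz}.

10.8 kHz, 18.2 kHz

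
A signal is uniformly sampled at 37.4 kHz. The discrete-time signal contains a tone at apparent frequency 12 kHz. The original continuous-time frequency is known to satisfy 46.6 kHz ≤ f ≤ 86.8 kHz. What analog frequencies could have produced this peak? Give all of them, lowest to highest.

Frequencies that alias to 12 kHz are k·fs ± 12 kHz for integer k ≥ 0.
k=0: 12 kHz.
k=1: 25.4 kHz, 49.4 kHz.
k=2: 62.8 kHz, 86.8 kHz.
k=3: 100.2 kHz, 124.2 kHz.
Within [46.6 kHz, 86.8 kHz]: 49.4 kHz, 62.8 kHz, 86.8 kHz.

49.4 kHz, 62.8 kHz, 86.8 kHz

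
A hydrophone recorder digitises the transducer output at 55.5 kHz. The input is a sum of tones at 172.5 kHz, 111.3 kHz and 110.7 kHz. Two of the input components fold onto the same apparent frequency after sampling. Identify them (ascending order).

fs/2 = 27.75 kHz.
172.5 kHz mod fs = 6 kHz.
6 kHz ≤ fs/2 = 27.75 kHz, appears at 6 kHz.
111.3 kHz mod fs = 0.3 kHz.
0.3 kHz ≤ fs/2 = 27.75 kHz, appears at 0.3 kHz.
110.7 kHz mod fs = 55.2 kHz.
55.2 kHz > fs/2 = 27.75 kHz, folds to fs − 55.2 kHz = 0.3 kHz.
110.7 kHz and 111.3 kHz both map to 0.3 kHz.

110.7 kHz, 111.3 kHz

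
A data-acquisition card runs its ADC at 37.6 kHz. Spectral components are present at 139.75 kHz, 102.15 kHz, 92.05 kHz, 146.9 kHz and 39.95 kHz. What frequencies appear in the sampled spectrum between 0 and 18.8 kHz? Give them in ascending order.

fs/2 = 18.8 kHz.
139.75 kHz mod fs = 26.95 kHz.
26.95 kHz > fs/2 = 18.8 kHz, folds to fs − 26.95 kHz = 10.65 kHz.
102.15 kHz mod fs = 26.95 kHz.
26.95 kHz > fs/2 = 18.8 kHz, folds to fs − 26.95 kHz = 10.65 kHz.
92.05 kHz mod fs = 16.85 kHz.
16.85 kHz ≤ fs/2 = 18.8 kHz, appears at 16.85 kHz.
146.9 kHz mod fs = 34.1 kHz.
34.1 kHz > fs/2 = 18.8 kHz, folds to fs − 34.1 kHz = 3.5 kHz.
39.95 kHz mod fs = 2.35 kHz.
2.35 kHz ≤ fs/2 = 18.8 kHz, appears at 2.35 kHz.
Distinct values: {2.35 kHz, 3.5 kHz, 10.65 kHz, 16.85 kHz}.

2.35 kHz, 3.5 kHz, 10.65 kHz, 16.85 kHz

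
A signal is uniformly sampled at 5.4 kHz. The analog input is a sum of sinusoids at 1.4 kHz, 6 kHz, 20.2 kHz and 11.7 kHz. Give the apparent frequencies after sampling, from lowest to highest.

fs/2 = 2.7 kHz.
1.4 kHz ≤ fs/2 = 2.7 kHz, passes unchanged.
6 kHz mod fs = 0.6 kHz.
0.6 kHz ≤ fs/2 = 2.7 kHz, appears at 0.6 kHz.
20.2 kHz mod fs = 4 kHz.
4 kHz > fs/2 = 2.7 kHz, folds to fs − 4 kHz = 1.4 kHz.
11.7 kHz mod fs = 0.9 kHz.
0.9 kHz ≤ fs/2 = 2.7 kHz, appears at 0.9 kHz.
Distinct values: {0.6 kHz, 0.9 kHz, 1.4 kHz}.

0.6 kHz, 0.9 kHz, 1.4 kHz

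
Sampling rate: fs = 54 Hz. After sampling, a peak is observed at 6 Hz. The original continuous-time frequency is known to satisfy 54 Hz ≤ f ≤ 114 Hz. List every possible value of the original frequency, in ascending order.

60 Hz, 102 Hz, 114 Hz

Frequencies that alias to 6 Hz are k·fs ± 6 Hz for integer k ≥ 0.
k=0: 6 Hz.
k=1: 48 Hz, 60 Hz.
k=2: 102 Hz, 114 Hz.
k=3: 156 Hz, 168 Hz.
Within [54 Hz, 114 Hz]: 60 Hz, 102 Hz, 114 Hz.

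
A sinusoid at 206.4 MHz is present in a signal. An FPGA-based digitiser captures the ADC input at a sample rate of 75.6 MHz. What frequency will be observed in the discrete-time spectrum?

206.4 MHz mod fs = 55.2 MHz.
55.2 MHz > fs/2 = 37.8 MHz, folds to fs − 55.2 MHz = 20.4 MHz.

20.4 MHz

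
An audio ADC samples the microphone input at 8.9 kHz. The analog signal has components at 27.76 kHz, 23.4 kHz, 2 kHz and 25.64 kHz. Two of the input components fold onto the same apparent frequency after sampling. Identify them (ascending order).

fs/2 = 4.45 kHz.
27.76 kHz mod fs = 1.06 kHz.
1.06 kHz ≤ fs/2 = 4.45 kHz, appears at 1.06 kHz.
23.4 kHz mod fs = 5.6 kHz.
5.6 kHz > fs/2 = 4.45 kHz, folds to fs − 5.6 kHz = 3.3 kHz.
2 kHz ≤ fs/2 = 4.45 kHz, passes unchanged.
25.64 kHz mod fs = 7.84 kHz.
7.84 kHz > fs/2 = 4.45 kHz, folds to fs − 7.84 kHz = 1.06 kHz.
25.64 kHz and 27.76 kHz both map to 1.06 kHz.

25.64 kHz, 27.76 kHz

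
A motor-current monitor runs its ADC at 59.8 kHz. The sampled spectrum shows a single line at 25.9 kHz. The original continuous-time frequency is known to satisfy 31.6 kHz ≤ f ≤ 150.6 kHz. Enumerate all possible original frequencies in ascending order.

Frequencies that alias to 25.9 kHz are k·fs ± 25.9 kHz for integer k ≥ 0.
k=0: 25.9 kHz.
k=1: 33.9 kHz, 85.7 kHz.
k=2: 93.7 kHz, 145.5 kHz.
k=3: 153.5 kHz, 205.3 kHz.
Within [31.6 kHz, 150.6 kHz]: 33.9 kHz, 85.7 kHz, 93.7 kHz, 145.5 kHz.

33.9 kHz, 85.7 kHz, 93.7 kHz, 145.5 kHz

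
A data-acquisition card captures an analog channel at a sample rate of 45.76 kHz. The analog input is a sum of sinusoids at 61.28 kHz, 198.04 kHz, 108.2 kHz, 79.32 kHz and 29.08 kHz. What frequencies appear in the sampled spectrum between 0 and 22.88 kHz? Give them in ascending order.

fs/2 = 22.88 kHz.
61.28 kHz mod fs = 15.52 kHz.
15.52 kHz ≤ fs/2 = 22.88 kHz, appears at 15.52 kHz.
198.04 kHz mod fs = 15 kHz.
15 kHz ≤ fs/2 = 22.88 kHz, appears at 15 kHz.
108.2 kHz mod fs = 16.68 kHz.
16.68 kHz ≤ fs/2 = 22.88 kHz, appears at 16.68 kHz.
79.32 kHz mod fs = 33.56 kHz.
33.56 kHz > fs/2 = 22.88 kHz, folds to fs − 33.56 kHz = 12.2 kHz.
29.08 kHz > fs/2 = 22.88 kHz, folds to fs − 29.08 kHz = 16.68 kHz.
Distinct values: {12.2 kHz, 15 kHz, 15.52 kHz, 16.68 kHz}.

12.2 kHz, 15 kHz, 15.52 kHz, 16.68 kHz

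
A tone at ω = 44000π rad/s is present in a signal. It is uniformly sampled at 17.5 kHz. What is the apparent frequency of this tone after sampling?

ω = 44000π rad/s → f = ω/(2π) = 22000 Hz = 22 kHz.
22 kHz mod fs = 4.5 kHz.
4.5 kHz ≤ fs/2 = 8.75 kHz, appears at 4.5 kHz.

4.5 kHz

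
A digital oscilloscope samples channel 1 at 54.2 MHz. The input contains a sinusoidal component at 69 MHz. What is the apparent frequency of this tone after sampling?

69 MHz mod fs = 14.8 MHz.
14.8 MHz ≤ fs/2 = 27.1 MHz, appears at 14.8 MHz.

14.8 MHz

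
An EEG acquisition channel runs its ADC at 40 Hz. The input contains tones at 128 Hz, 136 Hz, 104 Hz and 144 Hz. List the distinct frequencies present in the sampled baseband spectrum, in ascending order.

fs/2 = 20 Hz.
128 Hz mod fs = 8 Hz.
8 Hz ≤ fs/2 = 20 Hz, appears at 8 Hz.
136 Hz mod fs = 16 Hz.
16 Hz ≤ fs/2 = 20 Hz, appears at 16 Hz.
104 Hz mod fs = 24 Hz.
24 Hz > fs/2 = 20 Hz, folds to fs − 24 Hz = 16 Hz.
144 Hz mod fs = 24 Hz.
24 Hz > fs/2 = 20 Hz, folds to fs − 24 Hz = 16 Hz.
Distinct values: {8 Hz, 16 Hz}.

8 Hz, 16 Hz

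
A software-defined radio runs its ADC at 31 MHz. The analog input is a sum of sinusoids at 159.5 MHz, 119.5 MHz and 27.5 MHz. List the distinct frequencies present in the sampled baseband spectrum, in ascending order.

fs/2 = 15.5 MHz.
159.5 MHz mod fs = 4.5 MHz.
4.5 MHz ≤ fs/2 = 15.5 MHz, appears at 4.5 MHz.
119.5 MHz mod fs = 26.5 MHz.
26.5 MHz > fs/2 = 15.5 MHz, folds to fs − 26.5 MHz = 4.5 MHz.
27.5 MHz > fs/2 = 15.5 MHz, folds to fs − 27.5 MHz = 3.5 MHz.
Distinct values: {3.5 MHz, 4.5 MHz}.

3.5 MHz, 4.5 MHz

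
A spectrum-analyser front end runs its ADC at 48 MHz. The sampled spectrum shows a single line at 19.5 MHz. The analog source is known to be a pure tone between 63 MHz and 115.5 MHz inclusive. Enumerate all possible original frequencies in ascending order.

Frequencies that alias to 19.5 MHz are k·fs ± 19.5 MHz for integer k ≥ 0.
k=0: 19.5 MHz.
k=1: 28.5 MHz, 67.5 MHz.
k=2: 76.5 MHz, 115.5 MHz.
k=3: 124.5 MHz, 163.5 MHz.
Within [63 MHz, 115.5 MHz]: 67.5 MHz, 76.5 MHz, 115.5 MHz.

67.5 MHz, 76.5 MHz, 115.5 MHz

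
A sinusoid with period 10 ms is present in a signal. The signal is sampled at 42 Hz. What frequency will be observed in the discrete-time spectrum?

T = 10 ms → f = 1/T = 100 Hz.
100 Hz mod fs = 16 Hz.
16 Hz ≤ fs/2 = 21 Hz, appears at 16 Hz.

16 Hz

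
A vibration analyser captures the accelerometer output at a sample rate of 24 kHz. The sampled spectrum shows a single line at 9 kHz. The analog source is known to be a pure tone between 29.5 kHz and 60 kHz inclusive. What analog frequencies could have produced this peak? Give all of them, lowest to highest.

33 kHz, 39 kHz, 57 kHz

Frequencies that alias to 9 kHz are k·fs ± 9 kHz for integer k ≥ 0.
k=0: 9 kHz.
k=1: 15 kHz, 33 kHz.
k=2: 39 kHz, 57 kHz.
k=3: 63 kHz, 81 kHz.
Within [29.5 kHz, 60 kHz]: 33 kHz, 39 kHz, 57 kHz.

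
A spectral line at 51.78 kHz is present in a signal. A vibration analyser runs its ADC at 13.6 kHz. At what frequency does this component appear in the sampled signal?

51.78 kHz mod fs = 10.98 kHz.
10.98 kHz > fs/2 = 6.8 kHz, folds to fs − 10.98 kHz = 2.62 kHz.

2.62 kHz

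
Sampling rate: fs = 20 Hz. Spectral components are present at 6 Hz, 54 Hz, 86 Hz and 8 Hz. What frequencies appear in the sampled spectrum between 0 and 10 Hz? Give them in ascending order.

6 Hz, 8 Hz

fs/2 = 10 Hz.
6 Hz ≤ fs/2 = 10 Hz, passes unchanged.
54 Hz mod fs = 14 Hz.
14 Hz > fs/2 = 10 Hz, folds to fs − 14 Hz = 6 Hz.
86 Hz mod fs = 6 Hz.
6 Hz ≤ fs/2 = 10 Hz, appears at 6 Hz.
8 Hz ≤ fs/2 = 10 Hz, passes unchanged.
Distinct values: {6 Hz, 8 Hz}.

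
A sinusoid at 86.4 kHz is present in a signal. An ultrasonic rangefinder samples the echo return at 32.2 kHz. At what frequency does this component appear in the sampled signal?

86.4 kHz mod fs = 22 kHz.
22 kHz > fs/2 = 16.1 kHz, folds to fs − 22 kHz = 10.2 kHz.

10.2 kHz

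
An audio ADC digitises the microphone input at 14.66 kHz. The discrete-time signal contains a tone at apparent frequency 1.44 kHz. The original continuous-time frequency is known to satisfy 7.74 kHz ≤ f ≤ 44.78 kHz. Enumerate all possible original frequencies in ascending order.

Frequencies that alias to 1.44 kHz are k·fs ± 1.44 kHz for integer k ≥ 0.
k=0: 1.44 kHz.
k=1: 13.22 kHz, 16.1 kHz.
k=2: 27.88 kHz, 30.76 kHz.
k=3: 42.54 kHz, 45.42 kHz.
k=4: 57.2 kHz, 60.08 kHz.
Within [7.74 kHz, 44.78 kHz]: 13.22 kHz, 16.1 kHz, 27.88 kHz, 30.76 kHz, 42.54 kHz.

13.22 kHz, 16.1 kHz, 27.88 kHz, 30.76 kHz, 42.54 kHz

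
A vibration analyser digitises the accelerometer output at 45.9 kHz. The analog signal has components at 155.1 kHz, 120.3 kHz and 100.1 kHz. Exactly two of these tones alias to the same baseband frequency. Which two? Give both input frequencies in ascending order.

120.3 kHz, 155.1 kHz

fs/2 = 22.95 kHz.
155.1 kHz mod fs = 17.4 kHz.
17.4 kHz ≤ fs/2 = 22.95 kHz, appears at 17.4 kHz.
120.3 kHz mod fs = 28.5 kHz.
28.5 kHz > fs/2 = 22.95 kHz, folds to fs − 28.5 kHz = 17.4 kHz.
100.1 kHz mod fs = 8.3 kHz.
8.3 kHz ≤ fs/2 = 22.95 kHz, appears at 8.3 kHz.
120.3 kHz and 155.1 kHz both map to 17.4 kHz.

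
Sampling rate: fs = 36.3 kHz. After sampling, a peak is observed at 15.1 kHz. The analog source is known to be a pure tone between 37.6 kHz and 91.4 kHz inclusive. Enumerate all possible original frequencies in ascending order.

Frequencies that alias to 15.1 kHz are k·fs ± 15.1 kHz for integer k ≥ 0.
k=0: 15.1 kHz.
k=1: 21.2 kHz, 51.4 kHz.
k=2: 57.5 kHz, 87.7 kHz.
k=3: 93.8 kHz, 124 kHz.
Within [37.6 kHz, 91.4 kHz]: 51.4 kHz, 57.5 kHz, 87.7 kHz.

51.4 kHz, 57.5 kHz, 87.7 kHz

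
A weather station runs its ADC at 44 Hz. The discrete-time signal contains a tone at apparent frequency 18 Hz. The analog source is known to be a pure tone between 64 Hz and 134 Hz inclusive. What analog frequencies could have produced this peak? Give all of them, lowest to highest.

70 Hz, 106 Hz, 114 Hz

Frequencies that alias to 18 Hz are k·fs ± 18 Hz for integer k ≥ 0.
k=0: 18 Hz.
k=1: 26 Hz, 62 Hz.
k=2: 70 Hz, 106 Hz.
k=3: 114 Hz, 150 Hz.
k=4: 158 Hz, 194 Hz.
Within [64 Hz, 134 Hz]: 70 Hz, 106 Hz, 114 Hz.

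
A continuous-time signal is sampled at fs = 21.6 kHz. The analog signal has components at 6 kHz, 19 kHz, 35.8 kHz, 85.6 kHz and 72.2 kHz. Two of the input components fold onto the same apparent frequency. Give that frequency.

fs/2 = 10.8 kHz.
6 kHz ≤ fs/2 = 10.8 kHz, passes unchanged.
19 kHz > fs/2 = 10.8 kHz, folds to fs − 19 kHz = 2.6 kHz.
35.8 kHz mod fs = 14.2 kHz.
14.2 kHz > fs/2 = 10.8 kHz, folds to fs − 14.2 kHz = 7.4 kHz.
85.6 kHz mod fs = 20.8 kHz.
20.8 kHz > fs/2 = 10.8 kHz, folds to fs − 20.8 kHz = 0.8 kHz.
72.2 kHz mod fs = 7.4 kHz.
7.4 kHz ≤ fs/2 = 10.8 kHz, appears at 7.4 kHz.
35.8 kHz and 72.2 kHz both map to 7.4 kHz.

7.4 kHz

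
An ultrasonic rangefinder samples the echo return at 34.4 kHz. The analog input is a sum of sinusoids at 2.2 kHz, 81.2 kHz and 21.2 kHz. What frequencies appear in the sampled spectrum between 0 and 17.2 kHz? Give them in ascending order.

fs/2 = 17.2 kHz.
2.2 kHz ≤ fs/2 = 17.2 kHz, passes unchanged.
81.2 kHz mod fs = 12.4 kHz.
12.4 kHz ≤ fs/2 = 17.2 kHz, appears at 12.4 kHz.
21.2 kHz > fs/2 = 17.2 kHz, folds to fs − 21.2 kHz = 13.2 kHz.
Distinct values: {2.2 kHz, 12.4 kHz, 13.2 kHz}.

2.2 kHz, 12.4 kHz, 13.2 kHz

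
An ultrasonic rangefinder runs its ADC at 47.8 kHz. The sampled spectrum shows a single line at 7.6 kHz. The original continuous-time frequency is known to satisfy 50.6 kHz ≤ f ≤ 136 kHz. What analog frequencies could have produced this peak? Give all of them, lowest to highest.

55.4 kHz, 88 kHz, 103.2 kHz, 135.8 kHz

Frequencies that alias to 7.6 kHz are k·fs ± 7.6 kHz for integer k ≥ 0.
k=0: 7.6 kHz.
k=1: 40.2 kHz, 55.4 kHz.
k=2: 88 kHz, 103.2 kHz.
k=3: 135.8 kHz, 151 kHz.
k=4: 183.6 kHz, 198.8 kHz.
Within [50.6 kHz, 136 kHz]: 55.4 kHz, 88 kHz, 103.2 kHz, 135.8 kHz.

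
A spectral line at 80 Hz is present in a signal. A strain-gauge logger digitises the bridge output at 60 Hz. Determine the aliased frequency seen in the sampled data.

20 Hz

80 Hz mod fs = 20 Hz.
20 Hz ≤ fs/2 = 30 Hz, appears at 20 Hz.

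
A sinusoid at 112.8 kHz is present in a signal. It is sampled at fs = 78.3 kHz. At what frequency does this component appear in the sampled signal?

34.5 kHz

112.8 kHz mod fs = 34.5 kHz.
34.5 kHz ≤ fs/2 = 39.15 kHz, appears at 34.5 kHz.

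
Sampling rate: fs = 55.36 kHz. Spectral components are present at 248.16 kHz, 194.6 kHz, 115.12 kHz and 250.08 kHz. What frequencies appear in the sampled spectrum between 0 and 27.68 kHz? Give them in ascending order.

4.4 kHz, 26.72 kHz, 26.84 kHz

fs/2 = 27.68 kHz.
248.16 kHz mod fs = 26.72 kHz.
26.72 kHz ≤ fs/2 = 27.68 kHz, appears at 26.72 kHz.
194.6 kHz mod fs = 28.52 kHz.
28.52 kHz > fs/2 = 27.68 kHz, folds to fs − 28.52 kHz = 26.84 kHz.
115.12 kHz mod fs = 4.4 kHz.
4.4 kHz ≤ fs/2 = 27.68 kHz, appears at 4.4 kHz.
250.08 kHz mod fs = 28.64 kHz.
28.64 kHz > fs/2 = 27.68 kHz, folds to fs − 28.64 kHz = 26.72 kHz.
Distinct values: {4.4 kHz, 26.72 kHz, 26.84 kHz}.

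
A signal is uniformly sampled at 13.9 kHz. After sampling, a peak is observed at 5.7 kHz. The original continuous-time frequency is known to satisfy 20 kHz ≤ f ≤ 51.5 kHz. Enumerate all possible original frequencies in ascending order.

22.1 kHz, 33.5 kHz, 36 kHz, 47.4 kHz, 49.9 kHz

Frequencies that alias to 5.7 kHz are k·fs ± 5.7 kHz for integer k ≥ 0.
k=0: 5.7 kHz.
k=1: 8.2 kHz, 19.6 kHz.
k=2: 22.1 kHz, 33.5 kHz.
k=3: 36 kHz, 47.4 kHz.
k=4: 49.9 kHz, 61.3 kHz.
k=5: 63.8 kHz, 75.2 kHz.
Within [20 kHz, 51.5 kHz]: 22.1 kHz, 33.5 kHz, 36 kHz, 47.4 kHz, 49.9 kHz.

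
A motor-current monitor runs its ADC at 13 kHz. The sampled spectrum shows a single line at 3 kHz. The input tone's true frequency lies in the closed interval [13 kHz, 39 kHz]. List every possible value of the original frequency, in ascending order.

16 kHz, 23 kHz, 29 kHz, 36 kHz

Frequencies that alias to 3 kHz are k·fs ± 3 kHz for integer k ≥ 0.
k=0: 3 kHz.
k=1: 10 kHz, 16 kHz.
k=2: 23 kHz, 29 kHz.
k=3: 36 kHz, 42 kHz.
k=4: 49 kHz, 55 kHz.
Within [13 kHz, 39 kHz]: 16 kHz, 23 kHz, 29 kHz, 36 kHz.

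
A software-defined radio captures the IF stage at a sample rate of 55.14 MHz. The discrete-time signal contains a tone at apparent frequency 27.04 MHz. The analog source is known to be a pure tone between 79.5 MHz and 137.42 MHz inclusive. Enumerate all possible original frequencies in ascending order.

82.18 MHz, 83.24 MHz, 137.32 MHz

Frequencies that alias to 27.04 MHz are k·fs ± 27.04 MHz for integer k ≥ 0.
k=0: 27.04 MHz.
k=1: 28.1 MHz, 82.18 MHz.
k=2: 83.24 MHz, 137.32 MHz.
k=3: 138.38 MHz, 192.46 MHz.
Within [79.5 MHz, 137.42 MHz]: 82.18 MHz, 83.24 MHz, 137.32 MHz.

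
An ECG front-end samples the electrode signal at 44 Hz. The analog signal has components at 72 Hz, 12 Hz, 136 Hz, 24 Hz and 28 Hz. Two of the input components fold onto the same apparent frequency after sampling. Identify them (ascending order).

fs/2 = 22 Hz.
72 Hz mod fs = 28 Hz.
28 Hz > fs/2 = 22 Hz, folds to fs − 28 Hz = 16 Hz.
12 Hz ≤ fs/2 = 22 Hz, passes unchanged.
136 Hz mod fs = 4 Hz.
4 Hz ≤ fs/2 = 22 Hz, appears at 4 Hz.
24 Hz > fs/2 = 22 Hz, folds to fs − 24 Hz = 20 Hz.
28 Hz > fs/2 = 22 Hz, folds to fs − 28 Hz = 16 Hz.
28 Hz and 72 Hz both map to 16 Hz.

28 Hz, 72 Hz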